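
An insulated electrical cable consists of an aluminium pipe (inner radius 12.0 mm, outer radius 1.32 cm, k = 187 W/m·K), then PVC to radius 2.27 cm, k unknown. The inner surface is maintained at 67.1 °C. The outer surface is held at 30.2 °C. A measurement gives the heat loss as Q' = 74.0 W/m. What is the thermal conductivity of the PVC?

ΣR = ΔT/Q' = |67.1 − 30.2|/74.0 = 0.4986 m·K/W
Known resistances:
  R'_aluminium = ln(0.0132/0.0120)/(2πk) = 0.09531/(2π·187) = 8.112×10^-5 m·K/W
R_PVC = ΣR − ΣR_known = 0.4986 − 8.112×10^-5 = 0.4985 m·K/W
ln(r₂/r₁)/(2πk) = 0.4985 ⇒ k = 0.5421/(2π·0.4985) = 0.173 W/m·K

k = 0.173 W/m·K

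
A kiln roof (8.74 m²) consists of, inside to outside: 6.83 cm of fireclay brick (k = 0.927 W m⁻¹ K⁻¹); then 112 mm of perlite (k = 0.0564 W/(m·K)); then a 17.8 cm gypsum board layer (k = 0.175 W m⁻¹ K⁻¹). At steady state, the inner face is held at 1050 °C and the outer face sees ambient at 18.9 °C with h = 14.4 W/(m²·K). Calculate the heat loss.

Q = 2860 W

Treat each layer as a resistance in series:
  R_fireclay brick = L/(kA) = 0.0683/(0.927·8.74) = 0.008430 K/W
  R_perlite = L/(kA) = 0.112/(0.0564·8.74) = 0.2272 K/W
  R_gypsum board = L/(kA) = 0.178/(0.175·8.74) = 0.1164 K/W
  R_conv,out = 1/(hA) = 1/(14.4·8.74) = 0.007946 K/W
ΣR = 0.008430 + 0.2272 + 0.1164 + 0.007946 = 0.3600 K/W
Q = ΔT/ΣR = (1050 °C − 18.9 °C)/0.3600 = 2860 W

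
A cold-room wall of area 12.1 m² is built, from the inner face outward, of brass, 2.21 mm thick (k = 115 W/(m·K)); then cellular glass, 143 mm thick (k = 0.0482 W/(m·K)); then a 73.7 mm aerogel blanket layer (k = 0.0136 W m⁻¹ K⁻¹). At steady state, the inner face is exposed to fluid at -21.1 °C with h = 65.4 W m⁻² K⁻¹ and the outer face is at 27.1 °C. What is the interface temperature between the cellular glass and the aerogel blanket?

Resistance network (inner→outer):
  R_conv,in = 1/(hA) = 1/(65.4·12.1) = 0.001264 K/W
  R_brass = L/(kA) = 0.00221/(115·12.1) = 1.588×10^-6 K/W
  R_cellular glass = L/(kA) = 0.143/(0.0482·12.1) = 0.2452 K/W
  R_aerogel blanket = L/(kA) = 0.0737/(0.0136·12.1) = 0.4479 K/W
ΣR = 0.001264 + 1.588×10^-6 + 0.2452 + 0.4479 = 0.6944 K/W
Q = ΔT/ΣR = (-21.1 °C − 27.1 °C)/0.6944 = -69.41 W
From the inner boundary to the cellular glass/aerogel blanket interface, ΣR_partial = 0.2465 K/W.
T_interface = T_in − Q·ΣR_partial = -21.1 °C − (-69.41)(0.2465) = -3.99 °C

T = -3.99 °C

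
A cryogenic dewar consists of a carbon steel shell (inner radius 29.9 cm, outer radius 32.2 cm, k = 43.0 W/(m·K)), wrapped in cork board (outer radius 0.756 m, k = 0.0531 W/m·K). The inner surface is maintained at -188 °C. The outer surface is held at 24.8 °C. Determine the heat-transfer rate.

Treat each layer as a resistance in series:
  R_carbon steel = (1/0.299 − 1/0.322)/(4πk) = 0.2389/(4π·43.0) = 4.421×10^-4 K/W
  R_cork board = (1/0.322 − 1/0.756)/(4πk) = 1.783/(4π·0.0531) = 2.672 K/W
ΣR = 4.421×10^-4 + 2.672 = 2.672 K/W
Q = ΔT/ΣR = (-188 °C − 24.8 °C)/2.672 = -79.6 W
(Negative Q ⇒ heat flows inward; heat gain = 79.6 W.)

Q = 79.6 W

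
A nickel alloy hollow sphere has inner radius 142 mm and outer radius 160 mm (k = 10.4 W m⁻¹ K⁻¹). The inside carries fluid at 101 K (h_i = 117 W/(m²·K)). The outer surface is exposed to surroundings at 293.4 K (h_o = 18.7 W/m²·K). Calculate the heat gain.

Series thermal resistances, inner to outer:
  R_conv,in = 1/(4πr²h) = 1/(4π·0.142²·117) = 0.03373 K/W
  R_nickel alloy = (1/0.142 − 1/0.160)/(4πk) = 0.7923/(4π·10.4) = 0.006062 K/W
  R_conv,out = 1/(4πr²h) = 1/(4π·0.160²·18.7) = 0.1662 K/W
ΣR = 0.03373 + 0.006062 + 0.1662 = 0.2060 K/W
Q = ΔT/ΣR = (101 K − 293.4 K)/0.2060 = -934 W
(Negative Q ⇒ heat flows inward; heat gain = 934 W.)

Q = 934 W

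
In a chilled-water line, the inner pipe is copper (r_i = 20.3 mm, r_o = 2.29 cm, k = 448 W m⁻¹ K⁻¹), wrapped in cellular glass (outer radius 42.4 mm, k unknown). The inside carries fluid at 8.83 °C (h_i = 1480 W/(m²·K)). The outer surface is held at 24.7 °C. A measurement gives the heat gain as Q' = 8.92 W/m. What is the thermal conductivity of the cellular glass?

ΣR = ΔT/Q' = |8.83 − 24.7|/8.92 = 1.779 m·K/W
Known resistances:
  R'_conv,in = 1/(2πr h) = 1/(2π·0.0203·1480) = 0.005297 m·K/W
  R'_copper = ln(0.0229/0.0203)/(2πk) = 0.1205/(2π·448) = 4.281×10^-5 m·K/W
R_cellular glass = ΣR − ΣR_known = 1.779 − 0.005340 = 1.774 m·K/W
ln(r₂/r₁)/(2πk) = 1.774 ⇒ k = 0.6160/(2π·1.774) = 0.0553 W/m·K

k = 0.0553 W/m·K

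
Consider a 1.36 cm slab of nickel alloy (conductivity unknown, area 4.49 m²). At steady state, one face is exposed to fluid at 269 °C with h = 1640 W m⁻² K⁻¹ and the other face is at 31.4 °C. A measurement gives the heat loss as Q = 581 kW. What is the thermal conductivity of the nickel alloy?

k = 11.1 W/m·K

ΣR = ΔT/Q = |269 − 31.4|/5.81×10^5 = 4.090×10^-4 K/W
Known resistances:
  R_conv,in = 1/(hA) = 1/(1640·4.49) = 1.358×10^-4 K/W
R_nickel alloy = ΣR − ΣR_known = 4.090×10^-4 − 1.358×10^-4 = 2.732×10^-4 K/W
L/(kA) = 2.732×10^-4 ⇒ k = 0.0136/(2.732×10^-4·4.49) = 11.1 W/m·K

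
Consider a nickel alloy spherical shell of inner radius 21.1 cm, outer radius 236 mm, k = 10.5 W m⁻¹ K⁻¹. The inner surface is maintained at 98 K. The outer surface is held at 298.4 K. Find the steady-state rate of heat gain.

Q = 4πk·ΔT/(1/r₁ − 1/r₂) = 4π × 10.5 × 200.4 / (1/0.211 − 1/0.236) = 52700 W

Q = 52.7 kW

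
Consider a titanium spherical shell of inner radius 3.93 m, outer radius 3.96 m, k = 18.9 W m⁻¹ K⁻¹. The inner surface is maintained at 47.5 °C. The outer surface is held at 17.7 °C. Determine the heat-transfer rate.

Q = 3670 kW

Q = 4πk·ΔT/(1/r₁ − 1/r₂) = 4π × 18.9 × 29.8 / (1/3.93 − 1/3.96) = 3.67×10^6 W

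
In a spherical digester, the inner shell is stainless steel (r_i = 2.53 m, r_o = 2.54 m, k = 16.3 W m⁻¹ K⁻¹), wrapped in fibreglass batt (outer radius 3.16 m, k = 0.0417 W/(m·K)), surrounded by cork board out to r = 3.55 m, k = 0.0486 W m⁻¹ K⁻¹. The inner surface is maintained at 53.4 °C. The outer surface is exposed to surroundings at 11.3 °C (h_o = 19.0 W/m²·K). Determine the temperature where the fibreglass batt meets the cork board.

T = 23.1 °C

Treat each layer as a resistance in series:
  R_stainless steel = (1/2.53 − 1/2.54)/(4πk) = 0.001556/(4π·16.3) = 7.597×10^-6 K/W
  R_fibreglass batt = (1/2.54 − 1/3.16)/(4πk) = 0.07725/(4π·0.0417) = 0.1474 K/W
  R_cork board = (1/3.16 − 1/3.55)/(4πk) = 0.03477/(4π·0.0486) = 0.05692 K/W
  R_conv,out = 1/(4πr²h) = 1/(4π·3.55²·19.0) = 3.323×10^-4 K/W
ΣR = 7.597×10^-6 + 0.1474 + 0.05692 + 3.323×10^-4 = 0.2047 K/W
Q = ΔT/ΣR = (53.4 °C − 11.3 °C)/0.2047 = 205.7 W
From the inner boundary to the fibreglass batt/cork board interface, ΣR_partial = 0.1474 K/W.
T_interface = T_in − Q·ΣR_partial = 53.4 °C − (205.7)(0.1474) = 23.1 °C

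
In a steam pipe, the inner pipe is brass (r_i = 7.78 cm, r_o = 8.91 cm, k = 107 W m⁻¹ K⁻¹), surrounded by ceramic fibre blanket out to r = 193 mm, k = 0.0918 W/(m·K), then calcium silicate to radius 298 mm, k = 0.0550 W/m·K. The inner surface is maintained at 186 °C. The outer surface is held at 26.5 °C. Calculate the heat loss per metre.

Q' = 61.4 W/m

Resistance network (inner→outer):
  R'_brass = ln(0.0891/0.0778)/(2πk) = 0.1356/(2π·107) = 2.017×10^-4 m·K/W
  R'_ceramic fibre blanket = ln(0.193/0.0891)/(2πk) = 0.7729/(2π·0.0918) = 1.340 m·K/W
  R'_calcium silicate = ln(0.298/0.193)/(2πk) = 0.4344/(2π·0.0550) = 1.257 m·K/W
ΣR = 2.017×10^-4 + 1.340 + 1.257 = 2.597 m·K/W
Q' = ΔT/ΣR = (186 °C − 26.5 °C)/2.597 = 61.4 W/m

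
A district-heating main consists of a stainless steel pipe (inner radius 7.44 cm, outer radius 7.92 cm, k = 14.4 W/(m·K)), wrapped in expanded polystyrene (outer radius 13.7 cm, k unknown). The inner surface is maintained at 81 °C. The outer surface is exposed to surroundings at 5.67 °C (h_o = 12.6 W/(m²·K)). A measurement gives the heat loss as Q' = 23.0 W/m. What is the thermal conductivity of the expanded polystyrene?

ΣR = ΔT/Q' = |81 − 5.67|/23.0 = 3.275 m·K/W
Known resistances:
  R'_stainless steel = ln(0.0792/0.0744)/(2πk) = 0.06252/(2π·14.4) = 6.910×10^-4 m·K/W
  R'_conv,out = 1/(2πr h) = 1/(2π·0.137·12.6) = 0.09220 m·K/W
R_expanded polystyrene = ΣR − ΣR_known = 3.275 − 0.09289 = 3.182 m·K/W
ln(r₂/r₁)/(2πk) = 3.182 ⇒ k = 0.5480/(2π·3.182) = 0.0274 W/m·K

k = 0.0274 W/m·K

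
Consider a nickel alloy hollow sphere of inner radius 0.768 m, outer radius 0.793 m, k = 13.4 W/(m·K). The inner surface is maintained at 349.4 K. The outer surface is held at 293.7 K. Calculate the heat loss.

Q = 4πk·ΔT/(1/r₁ − 1/r₂) = 4π × 13.4 × 55.7 / (1/0.768 − 1/0.793) = 2.28×10^5 W

Q = 228 kW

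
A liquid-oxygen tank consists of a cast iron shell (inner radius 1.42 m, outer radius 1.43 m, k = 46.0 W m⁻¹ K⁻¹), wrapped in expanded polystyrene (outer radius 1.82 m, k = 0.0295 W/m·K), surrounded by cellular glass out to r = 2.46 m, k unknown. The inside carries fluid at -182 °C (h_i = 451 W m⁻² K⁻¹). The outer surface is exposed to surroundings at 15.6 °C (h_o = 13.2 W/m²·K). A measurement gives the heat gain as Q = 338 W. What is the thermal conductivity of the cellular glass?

ΣR = ΔT/Q = |-182 − 15.6|/338 = 0.5846 K/W
Known resistances:
  R_conv,in = 1/(4πr²h) = 1/(4π·1.42²·451) = 8.751×10^-5 K/W
  R_cast iron = (1/1.42 − 1/1.43)/(4πk) = 0.004925/(4π·46.0) = 8.519×10^-6 K/W
  R_expanded polystyrene = (1/1.43 − 1/1.82)/(4πk) = 0.1499/(4π·0.0295) = 0.4042 K/W
  R_conv,out = 1/(4πr²h) = 1/(4π·2.46²·13.2) = 9.962×10^-4 K/W
R_cellular glass = ΣR − ΣR_known = 0.5846 − 0.4053 = 0.1793 K/W
(1/r₁−1/r₂)/(4πk) = 0.1793 ⇒ k = 0.1429/(4π·0.1793) = 0.0634 W/m·K

k = 0.0634 W/m·K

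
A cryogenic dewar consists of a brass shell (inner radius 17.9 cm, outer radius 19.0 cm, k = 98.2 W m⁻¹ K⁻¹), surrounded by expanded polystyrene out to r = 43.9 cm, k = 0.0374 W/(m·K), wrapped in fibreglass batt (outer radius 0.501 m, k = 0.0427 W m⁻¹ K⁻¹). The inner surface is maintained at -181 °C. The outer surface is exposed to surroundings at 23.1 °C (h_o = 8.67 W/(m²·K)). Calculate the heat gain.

Q = 29.5 W

Treat each layer as a resistance in series:
  R_brass = (1/0.179 − 1/0.190)/(4πk) = 0.3234/(4π·98.2) = 2.621×10^-4 K/W
  R_expanded polystyrene = (1/0.190 − 1/0.439)/(4πk) = 2.985/(4π·0.0374) = 6.352 K/W
  R_fibreglass batt = (1/0.439 − 1/0.501)/(4πk) = 0.2819/(4π·0.0427) = 0.5254 K/W
  R_conv,out = 1/(4πr²h) = 1/(4π·0.501²·8.67) = 0.03657 K/W
ΣR = 2.621×10^-4 + 6.352 + 0.5254 + 0.03657 = 6.914 K/W
Q = ΔT/ΣR = (-181 °C − 23.1 °C)/6.914 = -29.5 W
(Negative Q ⇒ heat flows inward; heat gain = 29.5 W.)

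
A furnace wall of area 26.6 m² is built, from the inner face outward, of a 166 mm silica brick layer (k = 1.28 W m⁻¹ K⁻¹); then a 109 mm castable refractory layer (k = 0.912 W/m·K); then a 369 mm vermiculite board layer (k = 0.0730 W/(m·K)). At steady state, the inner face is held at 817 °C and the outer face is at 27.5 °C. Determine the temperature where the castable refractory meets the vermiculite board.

Series thermal resistances, inner to outer:
  R_silica brick = L/(kA) = 0.166/(1.28·26.6) = 0.004875 K/W
  R_castable refractory = L/(kA) = 0.109/(0.912·26.6) = 0.004493 K/W
  R_vermiculite board = L/(kA) = 0.369/(0.0730·26.6) = 0.1900 K/W
ΣR = 0.004875 + 0.004493 + 0.1900 = 0.1994 K/W
Q = ΔT/ΣR = (817 °C − 27.5 °C)/0.1994 = 3959 W
From the inner boundary to the castable refractory/vermiculite board interface, ΣR_partial = 0.009368 K/W.
T_interface = T_in − Q·ΣR_partial = 817 °C − (3959)(0.009368) = 780 °C

T = 780 °C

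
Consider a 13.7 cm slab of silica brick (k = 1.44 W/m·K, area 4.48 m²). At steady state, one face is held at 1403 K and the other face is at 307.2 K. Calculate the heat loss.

Q = 51600 W

Q = kA·ΔT/L = 1.44 × 4.48 × |1403 K − 307.2 K| / 0.137 = 51600 W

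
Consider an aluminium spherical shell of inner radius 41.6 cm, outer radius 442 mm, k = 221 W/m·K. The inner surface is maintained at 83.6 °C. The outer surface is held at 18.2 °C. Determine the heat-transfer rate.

Q = 4πk·ΔT/(1/r₁ − 1/r₂) = 4π × 221 × 65.4 / (1/0.416 − 1/0.442) = 1.28×10^6 W

Q = 1.28×10^6 W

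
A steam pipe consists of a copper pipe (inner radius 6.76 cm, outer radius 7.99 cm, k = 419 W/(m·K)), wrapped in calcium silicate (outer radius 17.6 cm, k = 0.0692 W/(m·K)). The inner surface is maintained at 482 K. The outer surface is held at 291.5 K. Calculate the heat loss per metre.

Q' = 105 W/m

Series thermal resistances, inner to outer:
  R'_copper = ln(0.0799/0.0676)/(2πk) = 0.1672/(2π·419) = 6.350×10^-5 m·K/W
  R'_calcium silicate = ln(0.176/0.0799)/(2πk) = 0.7897/(2π·0.0692) = 1.816 m·K/W
ΣR = 6.350×10^-5 + 1.816 = 1.816 m·K/W
Q' = ΔT/ΣR = (482 K − 291.5 K)/1.816 = 105 W/m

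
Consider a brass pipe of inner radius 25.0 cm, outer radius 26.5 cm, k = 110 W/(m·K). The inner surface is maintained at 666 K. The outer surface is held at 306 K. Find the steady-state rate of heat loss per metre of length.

Q' = 4.27×10^6 W/m

Q' = 2πk·ΔT/ln(r₂/r₁) = 2π × 110 × 360 / ln(0.265/0.250) = 4.27×10^6 W/m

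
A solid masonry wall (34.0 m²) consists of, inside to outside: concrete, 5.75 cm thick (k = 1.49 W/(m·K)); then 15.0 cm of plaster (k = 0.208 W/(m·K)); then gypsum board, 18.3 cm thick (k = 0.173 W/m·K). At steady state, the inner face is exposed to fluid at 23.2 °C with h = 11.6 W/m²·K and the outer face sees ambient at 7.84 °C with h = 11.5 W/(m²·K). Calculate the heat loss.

Resistance network (inner→outer):
  R_conv,in = 1/(hA) = 1/(11.6·34.0) = 0.002535 K/W
  R_concrete = L/(kA) = 0.0575/(1.49·34.0) = 0.001135 K/W
  R_plaster = L/(kA) = 0.150/(0.208·34.0) = 0.02121 K/W
  R_gypsum board = L/(kA) = 0.183/(0.173·34.0) = 0.03111 K/W
  R_conv,out = 1/(hA) = 1/(11.5·34.0) = 0.002558 K/W
ΣR = 0.002535 + 0.001135 + 0.02121 + 0.03111 + 0.002558 = 0.05855 K/W
Q = ΔT/ΣR = (23.2 °C − 7.84 °C)/0.05855 = 262 W

Q = 262 W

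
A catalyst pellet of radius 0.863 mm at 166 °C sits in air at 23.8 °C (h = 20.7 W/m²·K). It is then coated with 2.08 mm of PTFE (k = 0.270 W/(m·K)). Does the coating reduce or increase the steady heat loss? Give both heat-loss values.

increases: 0.0275 → 0.208 W

Critical radius for a sphere: r_cr = 2k/h = 0.0261 m = 2.61 cm.
Outer radius after coating: r₂ = 8.63×10^-4 + 0.00208 = 0.002943 m.
Since r₁ < r_cr and r₂ ≤ r_cr, the coating moves toward the maximum at r_cr — heat loss rises.
Bare: R = 1/(4πr₁²h) = 5162 K/W; Q = 142.2/5162 = 0.0275 W.
Coated: R = R_cond + R_conv = 685.2 K/W; Q = 142.2/685.2 = 0.208 W.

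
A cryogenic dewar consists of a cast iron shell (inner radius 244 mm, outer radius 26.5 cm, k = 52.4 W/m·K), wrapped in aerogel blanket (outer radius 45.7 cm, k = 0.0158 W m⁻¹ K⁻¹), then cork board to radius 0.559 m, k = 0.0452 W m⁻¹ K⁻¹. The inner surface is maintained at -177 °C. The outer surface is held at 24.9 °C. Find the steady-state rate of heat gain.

Series thermal resistances, inner to outer:
  R_cast iron = (1/0.244 − 1/0.265)/(4πk) = 0.3248/(4π·52.4) = 4.932×10^-4 K/W
  R_aerogel blanket = (1/0.265 − 1/0.457)/(4πk) = 1.585/(4π·0.0158) = 7.985 K/W
  R_cork board = (1/0.457 − 1/0.559)/(4πk) = 0.3993/(4π·0.0452) = 0.7029 K/W
ΣR = 4.932×10^-4 + 7.985 + 0.7029 = 8.688 K/W
Q = ΔT/ΣR = (-177 °C − 24.9 °C)/8.688 = -23.2 W
(Negative Q ⇒ heat flows inward; heat gain = 23.2 W.)

Q = 23.2 W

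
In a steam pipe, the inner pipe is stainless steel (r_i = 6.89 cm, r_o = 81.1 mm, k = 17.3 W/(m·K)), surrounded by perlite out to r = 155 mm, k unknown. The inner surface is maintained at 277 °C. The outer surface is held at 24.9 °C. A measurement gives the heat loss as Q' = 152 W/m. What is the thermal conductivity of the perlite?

k = 0.0622 W/m·K

ΣR = ΔT/Q' = |277 − 24.9|/152 = 1.659 m·K/W
Known resistances:
  R'_stainless steel = ln(0.0811/0.0689)/(2πk) = 0.1630/(2π·17.3) = 0.001500 m·K/W
R_perlite = ΣR − ΣR_known = 1.659 − 0.001500 = 1.657 m·K/W
ln(r₂/r₁)/(2πk) = 1.657 ⇒ k = 0.6477/(2π·1.657) = 0.0622 W/m·K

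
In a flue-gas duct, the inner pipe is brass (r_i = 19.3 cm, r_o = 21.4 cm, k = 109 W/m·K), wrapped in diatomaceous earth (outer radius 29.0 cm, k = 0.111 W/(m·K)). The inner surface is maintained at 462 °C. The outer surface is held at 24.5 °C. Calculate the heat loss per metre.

Series thermal resistances, inner to outer:
  R'_brass = ln(0.214/0.193)/(2πk) = 0.1033/(2π·109) = 1.508×10^-4 m·K/W
  R'_diatomaceous earth = ln(0.290/0.214)/(2πk) = 0.3039/(2π·0.111) = 0.4357 m·K/W
ΣR = 1.508×10^-4 + 0.4357 = 0.4359 m·K/W
Q' = ΔT/ΣR = (462 °C − 24.5 °C)/0.4359 = 1000 W/m

Q' = 1000 W/m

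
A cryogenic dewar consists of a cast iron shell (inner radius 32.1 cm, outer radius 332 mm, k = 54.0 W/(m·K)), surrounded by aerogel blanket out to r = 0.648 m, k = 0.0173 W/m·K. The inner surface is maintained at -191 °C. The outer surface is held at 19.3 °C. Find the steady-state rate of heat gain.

Series thermal resistances, inner to outer:
  R_cast iron = (1/0.321 − 1/0.332)/(4πk) = 0.1032/(4π·54.0) = 1.521×10^-4 K/W
  R_aerogel blanket = (1/0.332 − 1/0.648)/(4πk) = 1.469/(4π·0.0173) = 6.756 K/W
ΣR = 1.521×10^-4 + 6.756 = 6.756 K/W
Q = ΔT/ΣR = (-191 °C − 19.3 °C)/6.756 = -31.1 W
(Negative Q ⇒ heat flows inward; heat gain = 31.1 W.)

Q = 31.1 W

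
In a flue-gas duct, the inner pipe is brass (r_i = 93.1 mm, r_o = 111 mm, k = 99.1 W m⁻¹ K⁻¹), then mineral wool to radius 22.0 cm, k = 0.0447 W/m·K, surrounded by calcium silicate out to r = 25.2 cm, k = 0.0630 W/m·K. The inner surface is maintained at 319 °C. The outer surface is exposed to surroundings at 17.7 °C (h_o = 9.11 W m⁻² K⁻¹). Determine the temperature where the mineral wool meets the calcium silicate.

Resistance network (inner→outer):
  R'_brass = ln(0.111/0.0931)/(2πk) = 0.1759/(2π·99.1) = 2.824×10^-4 m·K/W
  R'_mineral wool = ln(0.220/0.111)/(2πk) = 0.6841/(2π·0.0447) = 2.436 m·K/W
  R'_calcium silicate = ln(0.252/0.220)/(2πk) = 0.1358/(2π·0.0630) = 0.3431 m·K/W
  R'_conv,out = 1/(2πr h) = 1/(2π·0.252·9.11) = 0.06933 m·K/W
ΣR = 2.824×10^-4 + 2.436 + 0.3431 + 0.06933 = 2.849 m·K/W
Q' = ΔT/ΣR = (319 °C − 17.7 °C)/2.849 = 105.8 W/m
From the inner boundary to the mineral wool/calcium silicate interface, ΣR_partial = 2.436 m·K/W.
T_interface = T_in − Q'·ΣR_partial = 319 °C − (105.8)(2.436) = 61.3 °C

T = 61.3 °C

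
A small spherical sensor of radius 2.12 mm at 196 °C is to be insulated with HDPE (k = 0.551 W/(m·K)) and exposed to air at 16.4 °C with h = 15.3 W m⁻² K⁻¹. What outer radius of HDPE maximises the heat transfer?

For a sphere, r_cr = 2k_ins/h = 2·0.551/15.3 = 0.0720 m = 7.20 cm

r_cr = 7.20 cm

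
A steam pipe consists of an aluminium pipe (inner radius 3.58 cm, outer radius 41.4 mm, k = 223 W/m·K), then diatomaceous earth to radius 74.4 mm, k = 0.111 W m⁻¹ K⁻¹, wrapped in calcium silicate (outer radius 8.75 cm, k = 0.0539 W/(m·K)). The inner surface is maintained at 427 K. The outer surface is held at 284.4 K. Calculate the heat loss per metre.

Q' = 108 W/m

Series thermal resistances, inner to outer:
  R'_aluminium = ln(0.0414/0.0358)/(2πk) = 0.1453/(2π·223) = 1.037×10^-4 m·K/W
  R'_diatomaceous earth = ln(0.0744/0.0414)/(2πk) = 0.5862/(2π·0.111) = 0.8405 m·K/W
  R'_calcium silicate = ln(0.0875/0.0744)/(2πk) = 0.1622/(2π·0.0539) = 0.4789 m·K/W
ΣR = 1.037×10^-4 + 0.8405 + 0.4789 = 1.320 m·K/W
Q' = ΔT/ΣR = (427 K − 284.4 K)/1.320 = 108 W/m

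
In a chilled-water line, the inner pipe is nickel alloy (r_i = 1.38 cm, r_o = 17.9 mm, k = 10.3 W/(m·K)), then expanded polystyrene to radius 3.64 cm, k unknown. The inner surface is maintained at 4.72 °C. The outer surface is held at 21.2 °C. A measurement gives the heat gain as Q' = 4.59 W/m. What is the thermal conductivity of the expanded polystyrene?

ΣR = ΔT/Q' = |4.72 − 21.2|/4.59 = 3.590 m·K/W
Known resistances:
  R'_nickel alloy = ln(0.0179/0.0138)/(2πk) = 0.2601/(2π·10.3) = 0.004020 m·K/W
R_expanded polystyrene = ΣR − ΣR_known = 3.590 − 0.004020 = 3.586 m·K/W
ln(r₂/r₁)/(2πk) = 3.586 ⇒ k = 0.7098/(2π·3.586) = 0.0315 W/m·K

k = 0.0315 W/m·K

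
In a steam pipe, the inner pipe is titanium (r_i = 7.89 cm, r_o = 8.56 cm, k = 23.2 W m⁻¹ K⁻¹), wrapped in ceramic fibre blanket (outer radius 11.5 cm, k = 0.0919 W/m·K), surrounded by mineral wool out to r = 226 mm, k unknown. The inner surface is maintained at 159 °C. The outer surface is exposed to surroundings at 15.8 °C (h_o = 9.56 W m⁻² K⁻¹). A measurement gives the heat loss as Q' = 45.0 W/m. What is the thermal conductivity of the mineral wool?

ΣR = ΔT/Q' = |159 − 15.8|/45.0 = 3.182 m·K/W
Known resistances:
  R'_titanium = ln(0.0856/0.0789)/(2πk) = 0.08150/(2π·23.2) = 5.591×10^-4 m·K/W
  R'_ceramic fibre blanket = ln(0.115/0.0856)/(2πk) = 0.2952/(2π·0.0919) = 0.5113 m·K/W
  R'_conv,out = 1/(2πr h) = 1/(2π·0.226·9.56) = 0.07366 m·K/W
R_mineral wool = ΣR − ΣR_known = 3.182 − 0.5855 = 2.596 m·K/W
ln(r₂/r₁)/(2πk) = 2.596 ⇒ k = 0.6756/(2π·2.596) = 0.0414 W/m·K

k = 0.0414 W/m·K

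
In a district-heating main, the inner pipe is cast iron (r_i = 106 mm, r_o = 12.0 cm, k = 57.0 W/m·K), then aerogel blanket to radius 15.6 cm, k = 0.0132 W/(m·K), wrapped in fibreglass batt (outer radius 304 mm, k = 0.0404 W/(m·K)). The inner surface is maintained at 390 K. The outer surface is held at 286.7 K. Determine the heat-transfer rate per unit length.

Q' = 17.8 W/m

Treat each layer as a resistance in series:
  R'_cast iron = ln(0.120/0.106)/(2πk) = 0.1241/(2π·57.0) = 3.464×10^-4 m·K/W
  R'_aerogel blanket = ln(0.156/0.120)/(2πk) = 0.2624/(2π·0.0132) = 3.163 m·K/W
  R'_fibreglass batt = ln(0.304/0.156)/(2πk) = 0.6672/(2π·0.0404) = 2.628 m·K/W
ΣR = 3.464×10^-4 + 3.163 + 2.628 = 5.791 m·K/W
Q' = ΔT/ΣR = (390 K − 286.7 K)/5.791 = 17.8 W/m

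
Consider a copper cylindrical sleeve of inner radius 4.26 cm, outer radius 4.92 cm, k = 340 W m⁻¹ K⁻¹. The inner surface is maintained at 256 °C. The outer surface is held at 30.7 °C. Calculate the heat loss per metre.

Q' = 2πk·ΔT/ln(r₂/r₁) = 2π × 340 × 225.3 / ln(0.0492/0.0426) = 3.34×10^6 W/m

Q' = 3.34×10^6 W/m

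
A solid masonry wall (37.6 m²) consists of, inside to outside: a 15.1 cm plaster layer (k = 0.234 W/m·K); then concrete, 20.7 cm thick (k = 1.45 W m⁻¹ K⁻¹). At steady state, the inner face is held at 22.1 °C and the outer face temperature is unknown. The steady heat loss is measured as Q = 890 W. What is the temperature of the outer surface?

T_out = 3.45 °C

Sum the resistances:
  R_plaster = L/(kA) = 0.151/(0.234·37.6) = 0.01716 K/W
  R_concrete = L/(kA) = 0.207/(1.45·37.6) = 0.003797 K/W
ΣR = 0.02096 K/W
ΔT = Q·ΣR = 890 × 0.02096 = 18.65 K
Heat flows outward, so T_out = T_in − ΔT = 22.1 − 18.65 = 3.45 °C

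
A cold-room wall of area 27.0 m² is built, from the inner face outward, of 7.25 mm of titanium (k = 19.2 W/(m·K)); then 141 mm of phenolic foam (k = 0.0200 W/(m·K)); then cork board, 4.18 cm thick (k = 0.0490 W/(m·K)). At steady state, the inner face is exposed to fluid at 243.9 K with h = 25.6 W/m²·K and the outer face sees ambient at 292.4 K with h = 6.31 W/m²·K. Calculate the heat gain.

Resistance network (inner→outer):
  R_conv,in = 1/(hA) = 1/(25.6·27.0) = 0.001447 K/W
  R_titanium = L/(kA) = 0.00725/(19.2·27.0) = 1.399×10^-5 K/W
  R_phenolic foam = L/(kA) = 0.141/(0.0200·27.0) = 0.2611 K/W
  R_cork board = L/(kA) = 0.0418/(0.0490·27.0) = 0.03159 K/W
  R_conv,out = 1/(hA) = 1/(6.31·27.0) = 0.005870 K/W
ΣR = 0.001447 + 1.399×10^-5 + 0.2611 + 0.03159 + 0.005870 = 0.3000 K/W
Q = ΔT/ΣR = (243.9 K − 292.4 K)/0.3000 = -162 W
(Negative Q ⇒ heat flows inward; heat gain = 162 W.)

Q = 162 W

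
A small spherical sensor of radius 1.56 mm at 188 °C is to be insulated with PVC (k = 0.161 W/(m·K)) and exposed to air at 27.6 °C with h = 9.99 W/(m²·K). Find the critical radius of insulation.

r_cr = 3.22 cm

For a sphere, r_cr = 2k_ins/h = 2·0.161/9.99 = 0.0322 m = 3.22 cm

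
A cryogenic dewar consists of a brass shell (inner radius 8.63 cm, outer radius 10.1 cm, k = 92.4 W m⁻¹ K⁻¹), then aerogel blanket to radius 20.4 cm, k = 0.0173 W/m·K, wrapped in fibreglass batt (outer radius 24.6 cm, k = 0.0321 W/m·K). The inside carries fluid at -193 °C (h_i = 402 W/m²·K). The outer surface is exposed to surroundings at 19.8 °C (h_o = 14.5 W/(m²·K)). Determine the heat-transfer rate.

Resistance network (inner→outer):
  R_conv,in = 1/(4πr²h) = 1/(4π·0.0863²·402) = 0.02658 K/W
  R_brass = (1/0.0863 − 1/0.101)/(4πk) = 1.686/(4π·92.4) = 0.001452 K/W
  R_aerogel blanket = (1/0.101 − 1/0.204)/(4πk) = 4.999/(4π·0.0173) = 22.99 K/W
  R_fibreglass batt = (1/0.204 − 1/0.246)/(4πk) = 0.8369/(4π·0.0321) = 2.075 K/W
  R_conv,out = 1/(4πr²h) = 1/(4π·0.246²·14.5) = 0.09069 K/W
ΣR = 0.02658 + 0.001452 + 22.99 + 2.075 + 0.09069 = 25.18 K/W
Q = ΔT/ΣR = (-193 °C − 19.8 °C)/25.18 = -8.45 W
(Negative Q ⇒ heat flows inward; heat gain = 8.45 W.)

Q = 8.45 W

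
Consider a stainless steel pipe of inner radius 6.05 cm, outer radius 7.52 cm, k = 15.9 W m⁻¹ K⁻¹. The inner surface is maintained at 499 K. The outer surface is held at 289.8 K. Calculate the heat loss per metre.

Q' = 96.1 kW/m

Q' = 2πk·ΔT/ln(r₂/r₁) = 2π × 15.9 × 209.2 / ln(0.0752/0.0605) = 96100 W/m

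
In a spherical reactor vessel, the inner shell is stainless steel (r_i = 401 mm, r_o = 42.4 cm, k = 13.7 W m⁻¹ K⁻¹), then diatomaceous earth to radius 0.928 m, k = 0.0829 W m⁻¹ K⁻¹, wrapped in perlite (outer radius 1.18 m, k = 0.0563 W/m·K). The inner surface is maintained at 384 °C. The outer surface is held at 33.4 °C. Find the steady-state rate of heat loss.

Q = 225 W

Series thermal resistances, inner to outer:
  R_stainless steel = (1/0.401 − 1/0.424)/(4πk) = 0.1353/(4π·13.7) = 7.858×10^-4 K/W
  R_diatomaceous earth = (1/0.424 − 1/0.928)/(4πk) = 1.281/(4π·0.0829) = 1.230 K/W
  R_perlite = (1/0.928 − 1/1.18)/(4πk) = 0.2301/(4π·0.0563) = 0.3253 K/W
ΣR = 7.858×10^-4 + 1.230 + 0.3253 = 1.556 K/W
Q = ΔT/ΣR = (384 °C − 33.4 °C)/1.556 = 225 W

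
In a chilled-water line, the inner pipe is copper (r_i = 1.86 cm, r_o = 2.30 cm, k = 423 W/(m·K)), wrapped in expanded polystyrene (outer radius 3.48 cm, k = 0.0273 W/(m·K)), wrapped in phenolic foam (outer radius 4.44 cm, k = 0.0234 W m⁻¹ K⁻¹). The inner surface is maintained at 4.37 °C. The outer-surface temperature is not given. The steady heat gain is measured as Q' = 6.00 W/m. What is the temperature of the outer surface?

Series resistances:
  R'_copper = ln(0.0230/0.0186)/(2πk) = 0.2123/(2π·423) = 7.989×10^-5 m·K/W
  R'_expanded polystyrene = ln(0.0348/0.0230)/(2πk) = 0.4141/(2π·0.0273) = 2.414 m·K/W
  R'_phenolic foam = ln(0.0444/0.0348)/(2πk) = 0.2436/(2π·0.0234) = 1.657 m·K/W
ΣR = 4.071 m·K/W
ΔT = Q'·ΣR = 6.00 × 4.071 = 24.43 K
Heat flows inward, so T_out = T_in + ΔT = 4.37 + 24.43 = 28.8 °C

T_out = 28.8 °C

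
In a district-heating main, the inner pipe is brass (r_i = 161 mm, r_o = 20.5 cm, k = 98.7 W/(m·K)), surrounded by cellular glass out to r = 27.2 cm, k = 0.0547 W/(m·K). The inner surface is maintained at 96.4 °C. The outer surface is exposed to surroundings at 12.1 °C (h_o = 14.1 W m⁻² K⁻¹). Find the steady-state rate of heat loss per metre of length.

Q' = 97.5 W/m

Treat each layer as a resistance in series:
  R'_brass = ln(0.205/0.161)/(2πk) = 0.2416/(2π·98.7) = 3.896×10^-4 m·K/W
  R'_cellular glass = ln(0.272/0.205)/(2πk) = 0.2828/(2π·0.0547) = 0.8228 m·K/W
  R'_conv,out = 1/(2πr h) = 1/(2π·0.272·14.1) = 0.04150 m·K/W
ΣR = 3.896×10^-4 + 0.8228 + 0.04150 = 0.8647 m·K/W
Q' = ΔT/ΣR = (96.4 °C − 12.1 °C)/0.8647 = 97.5 W/m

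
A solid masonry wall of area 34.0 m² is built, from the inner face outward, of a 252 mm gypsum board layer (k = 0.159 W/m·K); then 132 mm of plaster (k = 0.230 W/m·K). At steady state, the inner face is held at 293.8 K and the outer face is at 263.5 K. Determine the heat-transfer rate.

Treat each layer as a resistance in series:
  R_gypsum board = L/(kA) = 0.252/(0.159·34.0) = 0.04661 K/W
  R_plaster = L/(kA) = 0.132/(0.230·34.0) = 0.01688 K/W
ΣR = 0.04661 + 0.01688 = 0.06349 K/W
Q = ΔT/ΣR = (293.8 K − 263.5 K)/0.06349 = 477 W

Q = 477 W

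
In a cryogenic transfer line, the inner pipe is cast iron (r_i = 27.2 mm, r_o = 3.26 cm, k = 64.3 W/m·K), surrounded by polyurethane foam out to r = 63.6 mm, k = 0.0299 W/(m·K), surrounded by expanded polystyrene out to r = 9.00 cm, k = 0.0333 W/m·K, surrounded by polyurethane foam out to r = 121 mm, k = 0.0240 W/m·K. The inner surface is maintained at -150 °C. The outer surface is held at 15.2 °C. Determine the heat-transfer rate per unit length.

Q' = 23.0 W/m

Resistance network (inner→outer):
  R'_cast iron = ln(0.0326/0.0272)/(2πk) = 0.1811/(2π·64.3) = 4.482×10^-4 m·K/W
  R'_polyurethane foam = ln(0.0636/0.0326)/(2πk) = 0.6683/(2π·0.0299) = 3.557 m·K/W
  R'_expanded polystyrene = ln(0.0900/0.0636)/(2πk) = 0.3472/(2π·0.0333) = 1.659 m·K/W
  R'_polyurethane foam = ln(0.121/0.0900)/(2πk) = 0.2960/(2π·0.0240) = 1.963 m·K/W
ΣR = 4.482×10^-4 + 3.557 + 1.659 + 1.963 = 7.179 m·K/W
Q' = ΔT/ΣR = (-150 °C − 15.2 °C)/7.179 = -23.0 W/m
(Negative Q' ⇒ heat flows inward; heat gain = 23.0 W/m.)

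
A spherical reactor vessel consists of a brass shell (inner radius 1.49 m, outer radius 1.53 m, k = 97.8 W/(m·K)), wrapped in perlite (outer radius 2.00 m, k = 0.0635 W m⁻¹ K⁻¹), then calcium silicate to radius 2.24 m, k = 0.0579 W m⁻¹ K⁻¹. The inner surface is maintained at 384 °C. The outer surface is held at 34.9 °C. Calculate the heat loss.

Q = 1310 W

Treat each layer as a resistance in series:
  R_brass = (1/1.49 − 1/1.53)/(4πk) = 0.01755/(4π·97.8) = 1.428×10^-5 K/W
  R_perlite = (1/1.53 − 1/2.00)/(4πk) = 0.1536/(4π·0.0635) = 0.1925 K/W
  R_calcium silicate = (1/2.00 − 1/2.24)/(4πk) = 0.05357/(4π·0.0579) = 0.07363 K/W
ΣR = 1.428×10^-5 + 0.1925 + 0.07363 = 0.2661 K/W
Q = ΔT/ΣR = (384 °C − 34.9 °C)/0.2661 = 1310 W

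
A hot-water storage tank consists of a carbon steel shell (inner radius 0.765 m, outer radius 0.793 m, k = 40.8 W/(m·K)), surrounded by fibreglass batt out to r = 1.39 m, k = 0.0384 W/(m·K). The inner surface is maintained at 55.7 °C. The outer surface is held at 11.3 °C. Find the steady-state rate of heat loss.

Series thermal resistances, inner to outer:
  R_carbon steel = (1/0.765 − 1/0.793)/(4πk) = 0.04616/(4π·40.8) = 9.002×10^-5 K/W
  R_fibreglass batt = (1/0.793 − 1/1.39)/(4πk) = 0.5416/(4π·0.0384) = 1.122 K/W
ΣR = 9.002×10^-5 + 1.122 = 1.122 K/W
Q = ΔT/ΣR = (55.7 °C − 11.3 °C)/1.122 = 39.6 W

Q = 39.6 W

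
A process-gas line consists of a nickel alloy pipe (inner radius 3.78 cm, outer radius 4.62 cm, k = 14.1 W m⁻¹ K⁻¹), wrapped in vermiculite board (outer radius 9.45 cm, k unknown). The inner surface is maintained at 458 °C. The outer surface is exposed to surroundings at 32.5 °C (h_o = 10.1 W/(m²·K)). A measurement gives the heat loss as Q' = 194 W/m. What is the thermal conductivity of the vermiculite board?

k = 0.0563 W/m·K

ΣR = ΔT/Q' = |458 − 32.5|/194 = 2.193 m·K/W
Known resistances:
  R'_nickel alloy = ln(0.0462/0.0378)/(2πk) = 0.2007/(2π·14.1) = 0.002265 m·K/W
  R'_conv,out = 1/(2πr h) = 1/(2π·0.0945·10.1) = 0.1668 m·K/W
R_vermiculite board = ΣR − ΣR_known = 2.193 − 0.1691 = 2.024 m·K/W
ln(r₂/r₁)/(2πk) = 2.024 ⇒ k = 0.7156/(2π·2.024) = 0.0563 W/m·K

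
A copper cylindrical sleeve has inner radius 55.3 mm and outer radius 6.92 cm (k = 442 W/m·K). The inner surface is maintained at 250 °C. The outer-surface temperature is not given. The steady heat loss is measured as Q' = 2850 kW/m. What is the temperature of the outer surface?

Series resistances:
  R'_copper = ln(0.0692/0.0553)/(2πk) = 0.2242/(2π·442) = 8.074×10^-5 m·K/W
ΣR = 8.074×10^-5 m·K/W
ΔT = Q'·ΣR = 2.85×10^6 × 8.074×10^-5 = 230.1 K
Heat flows outward, so T_out = T_in − ΔT = 250 − 230.1 = 19.9 °C

T_out = 19.9 °C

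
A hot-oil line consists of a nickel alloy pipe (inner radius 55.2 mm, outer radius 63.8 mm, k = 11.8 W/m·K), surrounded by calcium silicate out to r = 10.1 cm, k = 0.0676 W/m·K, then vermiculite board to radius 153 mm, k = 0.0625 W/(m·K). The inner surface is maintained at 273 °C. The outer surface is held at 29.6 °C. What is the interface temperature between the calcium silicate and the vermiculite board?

T = 150 °C

Treat each layer as a resistance in series:
  R'_nickel alloy = ln(0.0638/0.0552)/(2πk) = 0.1448/(2π·11.8) = 0.001953 m·K/W
  R'_calcium silicate = ln(0.101/0.0638)/(2πk) = 0.4594/(2π·0.0676) = 1.082 m·K/W
  R'_vermiculite board = ln(0.153/0.101)/(2πk) = 0.4153/(2π·0.0625) = 1.058 m·K/W
ΣR = 0.001953 + 1.082 + 1.058 = 2.142 m·K/W
Q' = ΔT/ΣR = (273 °C − 29.6 °C)/2.142 = 113.6 W/m
From the inner boundary to the calcium silicate/vermiculite board interface, ΣR_partial = 1.084 m·K/W.
T_interface = T_in − Q'·ΣR_partial = 273 °C − (113.6)(1.084) = 150 °C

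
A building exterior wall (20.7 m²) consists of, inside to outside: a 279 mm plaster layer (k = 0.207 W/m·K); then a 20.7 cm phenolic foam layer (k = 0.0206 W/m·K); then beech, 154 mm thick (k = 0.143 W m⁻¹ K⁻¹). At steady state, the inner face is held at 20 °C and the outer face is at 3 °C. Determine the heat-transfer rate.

Q = 28.2 W

Series thermal resistances, inner to outer:
  R_plaster = L/(kA) = 0.279/(0.207·20.7) = 0.06511 K/W
  R_phenolic foam = L/(kA) = 0.207/(0.0206·20.7) = 0.4854 K/W
  R_beech = L/(kA) = 0.154/(0.143·20.7) = 0.05203 K/W
ΣR = 0.06511 + 0.4854 + 0.05203 = 0.6025 K/W
Q = ΔT/ΣR = (20 °C − 3 °C)/0.6025 = 28.2 W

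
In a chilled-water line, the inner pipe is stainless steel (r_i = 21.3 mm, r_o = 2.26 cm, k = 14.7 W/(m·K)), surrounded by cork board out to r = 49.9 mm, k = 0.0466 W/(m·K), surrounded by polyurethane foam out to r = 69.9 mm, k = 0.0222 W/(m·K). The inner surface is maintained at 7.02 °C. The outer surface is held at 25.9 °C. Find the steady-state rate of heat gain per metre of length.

Q' = 3.69 W/m

Resistance network (inner→outer):
  R'_stainless steel = ln(0.0226/0.0213)/(2πk) = 0.05924/(2π·14.7) = 6.414×10^-4 m·K/W
  R'_cork board = ln(0.0499/0.0226)/(2πk) = 0.7921/(2π·0.0466) = 2.705 m·K/W
  R'_polyurethane foam = ln(0.0699/0.0499)/(2πk) = 0.3370/(2π·0.0222) = 2.416 m·K/W
ΣR = 6.414×10^-4 + 2.705 + 2.416 = 5.122 m·K/W
Q' = ΔT/ΣR = (7.02 °C − 25.9 °C)/5.122 = -3.69 W/m
(Negative Q' ⇒ heat flows inward; heat gain = 3.69 W/m.)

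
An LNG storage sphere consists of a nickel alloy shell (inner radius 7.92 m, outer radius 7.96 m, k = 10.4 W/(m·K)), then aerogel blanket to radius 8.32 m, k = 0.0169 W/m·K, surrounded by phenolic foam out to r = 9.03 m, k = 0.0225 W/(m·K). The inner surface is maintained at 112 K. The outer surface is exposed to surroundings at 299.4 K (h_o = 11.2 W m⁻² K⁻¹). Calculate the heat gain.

Treat each layer as a resistance in series:
  R_nickel alloy = (1/7.92 − 1/7.96)/(4πk) = 6.345×10^-4/(4π·10.4) = 4.855×10^-6 K/W
  R_aerogel blanket = (1/7.96 − 1/8.32)/(4πk) = 0.005436/(4π·0.0169) = 0.02560 K/W
  R_phenolic foam = (1/8.32 − 1/9.03)/(4πk) = 0.009450/(4π·0.0225) = 0.03342 K/W
  R_conv,out = 1/(4πr²h) = 1/(4π·9.03²·11.2) = 8.714×10^-5 K/W
ΣR = 4.855×10^-6 + 0.02560 + 0.03342 + 8.714×10^-5 = 0.05911 K/W
Q = ΔT/ΣR = (112 K − 299.4 K)/0.05911 = -3170 W
(Negative Q ⇒ heat flows inward; heat gain = 3170 W.)

Q = 3170 W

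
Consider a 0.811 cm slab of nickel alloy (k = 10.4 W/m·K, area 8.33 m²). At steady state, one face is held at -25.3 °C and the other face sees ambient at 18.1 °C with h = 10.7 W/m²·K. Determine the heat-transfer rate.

Resistance network (inner→outer):
  R_nickel alloy = L/(kA) = 0.00811/(10.4·8.33) = 9.361×10^-5 K/W
  R_conv,out = 1/(hA) = 1/(10.7·8.33) = 0.01122 K/W
ΣR = 9.361×10^-5 + 0.01122 = 0.01131 K/W
Q = ΔT/ΣR = (-25.3 °C − 18.1 °C)/0.01131 = -3840 W
(Negative Q ⇒ heat flows inward; heat gain = 3840 W.)

Q = 3.84 kW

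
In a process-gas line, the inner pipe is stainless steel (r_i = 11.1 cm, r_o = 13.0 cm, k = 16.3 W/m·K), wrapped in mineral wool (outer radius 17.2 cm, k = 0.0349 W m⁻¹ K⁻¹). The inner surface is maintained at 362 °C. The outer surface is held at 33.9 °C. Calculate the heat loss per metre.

Q' = 257 W/m

Resistance network (inner→outer):
  R'_stainless steel = ln(0.130/0.111)/(2πk) = 0.1580/(2π·16.3) = 0.001543 m·K/W
  R'_mineral wool = ln(0.172/0.130)/(2πk) = 0.2800/(2π·0.0349) = 1.277 m·K/W
ΣR = 0.001543 + 1.277 = 1.279 m·K/W
Q' = ΔT/ΣR = (362 °C − 33.9 °C)/1.279 = 257 W/m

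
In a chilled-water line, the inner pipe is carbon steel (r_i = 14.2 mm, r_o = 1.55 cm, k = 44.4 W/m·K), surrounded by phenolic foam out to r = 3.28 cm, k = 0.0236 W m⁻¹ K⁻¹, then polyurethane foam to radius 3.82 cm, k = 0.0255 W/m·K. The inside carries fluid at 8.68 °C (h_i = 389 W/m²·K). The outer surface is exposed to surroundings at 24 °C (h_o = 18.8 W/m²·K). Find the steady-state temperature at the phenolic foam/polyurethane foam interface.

T = 21.1 °C

Resistance network (inner→outer):
  R'_conv,in = 1/(2πr h) = 1/(2π·0.0142·389) = 0.02881 m·K/W
  R'_carbon steel = ln(0.0155/0.0142)/(2πk) = 0.08760/(2π·44.4) = 3.140×10^-4 m·K/W
  R'_phenolic foam = ln(0.0328/0.0155)/(2πk) = 0.7496/(2π·0.0236) = 5.055 m·K/W
  R'_polyurethane foam = ln(0.0382/0.0328)/(2πk) = 0.1524/(2π·0.0255) = 0.9512 m·K/W
  R'_conv,out = 1/(2πr h) = 1/(2π·0.0382·18.8) = 0.2216 m·K/W
ΣR = 0.02881 + 3.140×10^-4 + 5.055 + 0.9512 + 0.2216 = 6.257 m·K/W
Q' = ΔT/ΣR = (8.68 °C − 24 °C)/6.257 = -2.448 W/m
From the inner boundary to the phenolic foam/polyurethane foam interface, ΣR_partial = 5.084 m·K/W.
T_interface = T_in − Q'·ΣR_partial = 8.68 °C − (-2.448)(5.084) = 21.1 °C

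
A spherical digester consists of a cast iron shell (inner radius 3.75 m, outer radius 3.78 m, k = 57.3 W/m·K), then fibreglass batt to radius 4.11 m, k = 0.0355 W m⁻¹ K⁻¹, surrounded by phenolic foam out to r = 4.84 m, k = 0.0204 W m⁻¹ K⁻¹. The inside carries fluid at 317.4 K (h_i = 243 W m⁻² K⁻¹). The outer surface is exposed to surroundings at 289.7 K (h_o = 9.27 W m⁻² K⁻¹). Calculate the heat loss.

Q = 145 W

Resistance network (inner→outer):
  R_conv,in = 1/(4πr²h) = 1/(4π·3.75²·243) = 2.329×10^-5 K/W
  R_cast iron = (1/3.75 − 1/3.78)/(4πk) = 0.002116/(4π·57.3) = 2.939×10^-6 K/W
  R_fibreglass batt = (1/3.78 − 1/4.11)/(4πk) = 0.02124/(4π·0.0355) = 0.04761 K/W
  R_phenolic foam = (1/4.11 − 1/4.84)/(4πk) = 0.03670/(4π·0.0204) = 0.1432 K/W
  R_conv,out = 1/(4πr²h) = 1/(4π·4.84²·9.27) = 3.665×10^-4 K/W
ΣR = 2.329×10^-5 + 2.939×10^-6 + 0.04761 + 0.1432 + 3.665×10^-4 = 0.1912 K/W
Q = ΔT/ΣR = (317.4 K − 289.7 K)/0.1912 = 145 W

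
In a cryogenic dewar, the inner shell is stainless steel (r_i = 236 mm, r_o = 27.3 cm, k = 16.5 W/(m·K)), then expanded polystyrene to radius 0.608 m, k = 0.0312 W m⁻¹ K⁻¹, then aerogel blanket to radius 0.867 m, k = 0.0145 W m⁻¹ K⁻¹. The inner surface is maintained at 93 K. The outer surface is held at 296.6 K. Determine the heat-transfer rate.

Q = 25.9 W

Series thermal resistances, inner to outer:
  R_stainless steel = (1/0.236 − 1/0.273)/(4πk) = 0.5743/(4π·16.5) = 0.002770 K/W
  R_expanded polystyrene = (1/0.273 − 1/0.608)/(4πk) = 2.018/(4π·0.0312) = 5.148 K/W
  R_aerogel blanket = (1/0.608 − 1/0.867)/(4πk) = 0.4913/(4π·0.0145) = 2.696 K/W
ΣR = 0.002770 + 5.148 + 2.696 = 7.847 K/W
Q = ΔT/ΣR = (93 K − 296.6 K)/7.847 = -25.9 W
(Negative Q ⇒ heat flows inward; heat gain = 25.9 W.)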